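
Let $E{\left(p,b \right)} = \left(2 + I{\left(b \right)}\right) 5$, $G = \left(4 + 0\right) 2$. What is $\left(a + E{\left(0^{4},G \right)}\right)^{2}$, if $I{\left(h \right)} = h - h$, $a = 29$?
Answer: $1521$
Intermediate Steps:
$G = 8$ ($G = 4 \cdot 2 = 8$)
$I{\left(h \right)} = 0$
$E{\left(p,b \right)} = 10$ ($E{\left(p,b \right)} = \left(2 + 0\right) 5 = 2 \cdot 5 = 10$)
$\left(a + E{\left(0^{4},G \right)}\right)^{2} = \left(29 + 10\right)^{2} = 39^{2} = 1521$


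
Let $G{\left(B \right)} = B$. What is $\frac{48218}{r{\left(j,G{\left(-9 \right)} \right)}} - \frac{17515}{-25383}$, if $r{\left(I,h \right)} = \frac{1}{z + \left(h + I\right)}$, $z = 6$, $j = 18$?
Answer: $\frac{18358779925}{25383} \approx 7.2327 \cdot 10^{5}$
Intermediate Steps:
$r{\left(I,h \right)} = \frac{1}{6 + I + h}$ ($r{\left(I,h \right)} = \frac{1}{6 + \left(h + I\right)} = \frac{1}{6 + \left(I + h\right)} = \frac{1}{6 + I + h}$)
$\frac{48218}{r{\left(j,G{\left(-9 \right)} \right)}} - \frac{17515}{-25383} = \frac{48218}{\frac{1}{6 + 18 - 9}} - \frac{17515}{-25383} = \frac{48218}{\frac{1}{15}} - - \frac{17515}{25383} = 48218 \frac{1}{\frac{1}{15}} + \frac{17515}{25383} = 48218 \cdot 15 + \frac{17515}{25383} = 723270 + \frac{17515}{25383} = \frac{18358779925}{25383}$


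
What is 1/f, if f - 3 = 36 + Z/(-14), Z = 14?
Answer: 1/38 ≈ 0.026316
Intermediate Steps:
f = 38 (f = 3 + (36 + 14/(-14)) = 3 + (36 - 1/14*14) = 3 + (36 - 1) = 3 + 35 = 38)
1/f = 1/38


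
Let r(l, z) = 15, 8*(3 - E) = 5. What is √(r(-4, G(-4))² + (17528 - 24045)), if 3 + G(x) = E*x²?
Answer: 22*I*√13 ≈ 79.322*I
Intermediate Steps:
E = 19/8 (E = 3 - ⅛*5 = 3 - 5/8 = 19/8 ≈ 2.3750)
G(x) = -3 + 19*x²/8
√(r(-4, G(-4))² + (17528 - 24045)) = √(15² + (17528 - 24045)) = √(225 - 6517) = √(-6292) = 22*I*√13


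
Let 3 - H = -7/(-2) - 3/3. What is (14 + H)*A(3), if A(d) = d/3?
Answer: 29/2 ≈ 14.500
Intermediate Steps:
H = ½ (H = 3 - (-7/(-2) - 3/3) = 3 - (-7*(-½) - 3*⅓) = 3 - (7/2 - 1) = 3 - 1*5/2 = 3 - 5/2 = ½ ≈ 0.50000)
A(d) = d/3 (A(d) = d*(⅓) = d/3)
(14 + H)*A(3) = (14 + ½)*((⅓)*3) = (29/2)*1 = 29/2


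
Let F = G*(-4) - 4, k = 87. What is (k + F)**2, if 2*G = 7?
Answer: 4761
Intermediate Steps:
G = 7/2 (G = (1/2)*7 = 7/2 ≈ 3.5000)
F = -18 (F = (7/2)*(-4) - 4 = -14 - 4 = -18)
(k + F)**2 = (87 - 18)**2 = 69**2 = 4761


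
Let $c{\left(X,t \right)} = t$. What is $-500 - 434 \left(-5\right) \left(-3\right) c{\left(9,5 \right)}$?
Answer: $-33050$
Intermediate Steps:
$-500 - 434 \left(-5\right) \left(-3\right) c{\left(9,5 \right)} = -500 - 434 \left(-5\right) \left(-3\right) 5 = -500 - 434 \cdot 15 \cdot 5 = -500 - 32550 = -33050$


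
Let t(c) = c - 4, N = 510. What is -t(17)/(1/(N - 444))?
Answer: -858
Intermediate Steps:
t(c) = -4 + c
-t(17)/(1/(N - 444)) = -(-4 + 17)/(1/(510 - 444)) = -13/(1/66) = -13/1/66 = -13*66 = -1*858 = -858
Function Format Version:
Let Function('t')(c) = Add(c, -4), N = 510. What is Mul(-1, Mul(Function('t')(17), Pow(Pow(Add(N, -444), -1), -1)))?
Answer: -858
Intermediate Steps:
Function('t')(c) = Add(-4, c)
Mul(-1, Mul(Function('t')(17), Pow(Pow(Add(N, -444), -1), -1))) = Mul(-1, Mul(Add(-4, 17), Pow(Pow(Add(510, -444), -1), -1))) = Mul(-1, Mul(13, Pow(Pow(66, -1), -1))) = Mul(-1, Mul(13, Pow(Rational(1, 66), -1))) = Mul(-1, Mul(13, 66)) = Mul(-1, 858) = -858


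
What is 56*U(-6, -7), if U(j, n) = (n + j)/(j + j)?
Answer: 182/3 ≈ 60.667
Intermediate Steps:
U(j, n) = (j + n)/(2*j) (U(j, n) = (j + n)/((2*j)) = (j + n)*(1/(2*j)) = (j + n)/(2*j))
56*U(-6, -7) = 56*((1/2)*(-6 - 7)/(-6)) = 56*((1/2)*(-1/6)*(-13)) = 56*(13/12) = 182/3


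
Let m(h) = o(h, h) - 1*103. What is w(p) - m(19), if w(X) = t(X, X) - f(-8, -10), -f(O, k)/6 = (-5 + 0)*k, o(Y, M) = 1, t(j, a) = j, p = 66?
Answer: 468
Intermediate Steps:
f(O, k) = 30*k (f(O, k) = -6*(-5 + 0)*k = -(-30)*k = 30*k)
w(X) = 300 + X (w(X) = X - 30*(-10) = X - 1*(-300) = X + 300 = 300 + X)
m(h) = -102 (m(h) = 1 - 1*103 = 1 - 103 = -102)
w(p) - m(19) = (300 + 66) - 1*(-102) = 366 + 102 = 468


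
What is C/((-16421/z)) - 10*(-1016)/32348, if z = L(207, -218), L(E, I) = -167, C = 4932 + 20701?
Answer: 34659819197/132796627 ≈ 261.00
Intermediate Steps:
C = 25633
z = -167
C/((-16421/z)) - 10*(-1016)/32348 = 25633/((-16421/(-167))) - 10*(-1016)/32348 = 25633/((-16421*(-1/167))) + 10160*(1/32348) = 25633/(16421/167) + 2540/8087 = 25633*(167/16421) + 2540/8087 = 4280711/16421 + 2540/8087 = 34659819197/132796627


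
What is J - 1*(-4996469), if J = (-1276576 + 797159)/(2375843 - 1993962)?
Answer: 1908056098772/381881 ≈ 4.9965e+6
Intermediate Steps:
J = -479417/381881 ≈ -1.2554
J - 1*(-4996469) = -479417/381881 - 1*(-4996469) = -479417/381881 + 4996469 = 1908056098772/381881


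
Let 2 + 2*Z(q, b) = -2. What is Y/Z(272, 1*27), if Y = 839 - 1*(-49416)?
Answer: -50255/2 ≈ -25128.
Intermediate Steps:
Z(q, b) = -2 (Z(q, b) = -1 + (½)*(-2) = -1 - 1 = -2)
Y = 50255 (Y = 839 + 49416 = 50255)
Y/Z(272, 1*27) = 50255/(-2) = 50255*(-½) = -50255/2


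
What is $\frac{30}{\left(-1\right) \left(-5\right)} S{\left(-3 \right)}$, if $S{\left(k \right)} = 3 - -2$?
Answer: $30$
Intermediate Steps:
$S{\left(k \right)} = 5$ ($S{\left(k \right)} = 3 + 2 = 5$)
$\frac{30}{\left(-1\right) \left(-5\right)} S{\left(-3 \right)} = \frac{30}{\left(-1\right) \left(-5\right)} 5 = \frac{30}{5} \cdot 5 = 30 \cdot \frac{1}{5} \cdot 5 = 6 \cdot 5 = 30$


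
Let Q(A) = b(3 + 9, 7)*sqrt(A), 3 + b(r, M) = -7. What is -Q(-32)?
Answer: 40*I*sqrt(2) ≈ 56.569*I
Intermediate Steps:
b(r, M) = -10 (b(r, M) = -3 - 7 = -10)
Q(A) = -10*sqrt(A)
-Q(-32) = -(-10)*sqrt(-32) = -(-10)*4*I*sqrt(2) = -(-40)*I*sqrt(2) = 40*I*sqrt(2)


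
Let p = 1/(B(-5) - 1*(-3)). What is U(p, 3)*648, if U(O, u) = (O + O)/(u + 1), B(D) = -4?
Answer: -324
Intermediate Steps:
p = -1 (p = 1/(-4 - 1*(-3)) = 1/(-4 + 3) = 1/(-1) = -1)
U(O, u) = 2*O/(1 + u) (U(O, u) = (2*O)/(1 + u) = 2*O/(1 + u))
U(p, 3)*648 = (2*(-1)/(1 + 3))*648 = (2*(-1)/4)*648 = (2*(-1)*(1/4))*648 = -1/2*648 = -324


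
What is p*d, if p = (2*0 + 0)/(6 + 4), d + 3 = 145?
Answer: 0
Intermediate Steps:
d = 142 (d = -3 + 145 = 142)
p = 0 (p = (0 + 0)/10 = (⅒)*0 = 0)
p*d = 0*142 = 0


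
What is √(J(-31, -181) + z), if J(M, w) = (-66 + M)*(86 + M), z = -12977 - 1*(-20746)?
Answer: √2434 ≈ 49.336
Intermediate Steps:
z = 7769 (z = -12977 + 20746 = 7769)
√(J(-31, -181) + z) = √((-5676 + (-31)² + 20*(-31)) + 7769) = √((-5676 + 961 - 620) + 7769) = √(-5335 + 7769) = √2434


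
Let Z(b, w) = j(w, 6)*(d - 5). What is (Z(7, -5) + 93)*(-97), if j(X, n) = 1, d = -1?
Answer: -8439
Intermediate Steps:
Z(b, w) = -6 (Z(b, w) = 1*(-1 - 5) = 1*(-6) = -6)
(Z(7, -5) + 93)*(-97) = (-6 + 93)*(-97) = 87*(-97) = -8439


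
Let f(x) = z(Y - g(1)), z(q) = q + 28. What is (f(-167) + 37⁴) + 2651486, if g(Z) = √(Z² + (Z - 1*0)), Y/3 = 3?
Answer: 4525684 - √2 ≈ 4.5257e+6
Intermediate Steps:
Y = 9 (Y = 3*3 = 9)
g(Z) = √(Z + Z²) (g(Z) = √(Z² + (Z + 0)) = √(Z² + Z) = √(Z + Z²))
z(q) = 28 + q
f(x) = 37 - √2 (f(x) = 28 + (9 - √(1*(1 + 1))) = 28 + (9 - √(1*2)) = 28 + (9 - √2) = 37 - √2)
(f(-167) + 37⁴) + 2651486 = ((37 - √2) + 37⁴) + 2651486 = ((37 - √2) + 1874161) + 2651486 = (1874198 - √2) + 2651486 = 4525684 - √2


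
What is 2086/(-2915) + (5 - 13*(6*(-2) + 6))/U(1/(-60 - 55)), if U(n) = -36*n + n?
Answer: 5550133/20405 ≈ 272.00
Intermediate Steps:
U(n) = -35*n
2086/(-2915) + (5 - 13*(6*(-2) + 6))/U(1/(-60 - 55)) = 2086/(-2915) + (5 - 13*(6*(-2) + 6))/((-35/(-60 - 55))) = 2086*(-1/2915) + (5 - 13*(-12 + 6))/((-35/(-115))) = -2086/2915 + (5 - 13*(-6))/((-35*(-1/115))) = -2086/2915 + (5 + 78)/(7/23) = -2086/2915 + 83*(23/7) = -2086/2915 + 1909/7 = 5550133/20405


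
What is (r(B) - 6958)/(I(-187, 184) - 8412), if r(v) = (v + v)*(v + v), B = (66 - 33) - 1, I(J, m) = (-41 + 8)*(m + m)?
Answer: 159/1142 ≈ 0.13923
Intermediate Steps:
I(J, m) = -66*m
B = 32 (B = 33 - 1 = 32)
r(v) = 4*v² (r(v) = (2*v)*(2*v) = 4*v²)
(r(B) - 6958)/(I(-187, 184) - 8412) = (4*32² - 6958)/(-66*184 - 8412) = (4*1024 - 6958)/(-12144 - 8412) = (4096 - 6958)/(-20556) = -2862*(-1/20556) = 159/1142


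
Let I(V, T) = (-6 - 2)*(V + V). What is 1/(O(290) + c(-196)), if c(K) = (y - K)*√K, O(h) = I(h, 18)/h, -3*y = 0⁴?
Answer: -1/470612 - 343*I/941224 ≈ -2.1249e-6 - 0.00036442*I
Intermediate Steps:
I(V, T) = -16*V
y = 0 (y = -⅓*0⁴ = -⅓*0 = 0)
O(h) = -16 (O(h) = (-16*h)/h = -16)
c(K) = -K^(3/2) (c(K) = (0 - K)*√K = (-K)*√K = -K^(3/2))
1/(O(290) + c(-196)) = 1/(-16 - (-196)^(3/2)) = 1/(-16 - (-2744)*I) = 1/(-16 + 2744*I) = (-16 - 2744*I)/7529792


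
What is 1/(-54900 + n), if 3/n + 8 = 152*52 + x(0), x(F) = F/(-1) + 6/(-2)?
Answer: -2631/144441899 ≈ -1.8215e-5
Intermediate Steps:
x(F) = -3 - F (x(F) = F*(-1) + 6*(-½) = -F - 3 = -3 - F)
n = 1/2631 (n = 3/(-8 + (152*52 + (-3 - 1*0))) = 3/(-8 + (7904 + (-3 + 0))) = 3/(-8 + (7904 - 3)) = 3/(-8 + 7901) = 3/7893 = 3*(1/7893) = 1/2631 ≈ 0.00038008)
1/(-54900 + n) = 1/(-54900 + 1/2631) = 1/(-144441899/2631) = -2631/144441899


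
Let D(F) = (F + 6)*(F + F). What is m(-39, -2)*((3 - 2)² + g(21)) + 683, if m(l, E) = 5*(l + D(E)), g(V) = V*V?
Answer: -120867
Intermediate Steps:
g(V) = V²
D(F) = 2*F*(6 + F) (D(F) = (6 + F)*(2*F) = 2*F*(6 + F))
m(l, E) = 5*l + 10*E*(6 + E) (m(l, E) = 5*(l + 2*E*(6 + E)) = 5*l + 10*E*(6 + E))
m(-39, -2)*((3 - 2)² + g(21)) + 683 = (5*(-39) + 10*(-2)*(6 - 2))*((3 - 2)² + 21²) + 683 = (-195 + 10*(-2)*4)*(1² + 441) + 683 = (-195 - 80)*(1 + 441) + 683 = -275*442 + 683 = -121550 + 683 = -120867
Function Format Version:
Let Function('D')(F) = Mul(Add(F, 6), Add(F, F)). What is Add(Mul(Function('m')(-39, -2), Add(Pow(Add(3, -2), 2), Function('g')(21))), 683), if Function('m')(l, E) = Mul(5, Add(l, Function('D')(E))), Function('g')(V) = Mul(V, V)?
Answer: -120867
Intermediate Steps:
Function('g')(V) = Pow(V, 2)
Function('D')(F) = Mul(2, F, Add(6, F)) (Function('D')(F) = Mul(Add(6, F), Mul(2, F)) = Mul(2, F, Add(6, F)))
Function('m')(l, E) = Add(Mul(5, l), Mul(10, E, Add(6, E))) (Function('m')(l, E) = Mul(5, Add(l, Mul(2, E, Add(6, E)))) = Add(Mul(5, l), Mul(10, E, Add(6, E))))
Add(Mul(Function('m')(-39, -2), Add(Pow(Add(3, -2), 2), Function('g')(21))), 683) = Add(Mul(Add(Mul(5, -39), Mul(10, -2, Add(6, -2))), Add(Pow(Add(3, -2), 2), Pow(21, 2))), 683) = Add(Mul(Add(-195, Mul(10, -2, 4)), Add(Pow(1, 2), 441)), 683) = Add(Mul(Add(-195, -80), Add(1, 441)), 683) = Add(Mul(-275, 442), 683) = Add(-121550, 683) = -120867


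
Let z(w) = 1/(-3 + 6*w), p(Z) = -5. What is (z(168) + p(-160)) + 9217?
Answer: 9258061/1005 ≈ 9212.0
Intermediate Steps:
(z(168) + p(-160)) + 9217 = (1/(3*(-1 + 2*168)) - 5) + 9217 = (1/(3*(-1 + 336)) - 5) + 9217 = ((⅓)/335 - 5) + 9217 = ((⅓)*(1/335) - 5) + 9217 = (1/1005 - 5) + 9217 = -5024/1005 + 9217 = 9258061/1005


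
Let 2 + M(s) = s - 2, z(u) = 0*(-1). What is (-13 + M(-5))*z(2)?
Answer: 0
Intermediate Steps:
z(u) = 0
M(s) = -4 + s (M(s) = -2 + (s - 2) = -2 + (-2 + s) = -4 + s)
(-13 + M(-5))*z(2) = (-13 + (-4 - 5))*0 = (-13 - 9)*0 = -22*0 = 0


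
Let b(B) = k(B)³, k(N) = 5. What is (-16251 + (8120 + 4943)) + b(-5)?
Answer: -3063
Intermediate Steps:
b(B) = 125 (b(B) = 5³ = 125)
(-16251 + (8120 + 4943)) + b(-5) = (-16251 + (8120 + 4943)) + 125 = (-16251 + 13063) + 125 = -3188 + 125 = -3063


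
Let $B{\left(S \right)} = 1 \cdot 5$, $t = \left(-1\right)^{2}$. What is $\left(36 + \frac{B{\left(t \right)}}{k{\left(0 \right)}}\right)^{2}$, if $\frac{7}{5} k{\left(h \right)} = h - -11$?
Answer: $\frac{162409}{121} \approx 1342.2$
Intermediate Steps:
$k{\left(h \right)} = \frac{55}{7} + \frac{5 h}{7}$ ($k{\left(h \right)} = \frac{5 \left(h - -11\right)}{7} = \frac{5 \left(h + 11\right)}{7} = \frac{5 \left(11 + h\right)}{7} = \frac{55}{7} + \frac{5 h}{7}$)
$t = 1$
$B{\left(S \right)} = 5$
$\left(36 + \frac{B{\left(t \right)}}{k{\left(0 \right)}}\right)^{2} = \left(36 + \frac{5}{\frac{55}{7} + \frac{5}{7} \cdot 0}\right)^{2} = \left(36 + \frac{5}{\frac{55}{7} + 0}\right)^{2} = \left(36 + \frac{5}{\frac{55}{7}}\right)^{2} = \left(36 + 5 \cdot \frac{7}{55}\right)^{2} = \left(36 + \frac{7}{11}\right)^{2} = \left(\frac{403}{11}\right)^{2} = \frac{162409}{121}$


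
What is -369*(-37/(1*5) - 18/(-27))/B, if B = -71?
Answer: -12423/355 ≈ -34.994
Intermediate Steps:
-369*(-37/(1*5) - 18/(-27))/B = -369*(-37/(1*5) - 18/(-27))/(-71) = -369*(-37/5 - 18*(-1/27))*(-1)/71 = -369*(-37*⅕ + ⅔)*(-1)/71 = -369*(-37/5 + ⅔)*(-1)/71 = -(-12423)*(-1)/(5*71) = -369*101/1065 = -12423/355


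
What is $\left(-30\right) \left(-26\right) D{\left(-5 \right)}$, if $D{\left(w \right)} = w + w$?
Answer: $-7800$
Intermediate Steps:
$D{\left(w \right)} = 2 w$
$\left(-30\right) \left(-26\right) D{\left(-5 \right)} = \left(-30\right) \left(-26\right) 2 \left(-5\right) = 780 \left(-10\right) = -7800$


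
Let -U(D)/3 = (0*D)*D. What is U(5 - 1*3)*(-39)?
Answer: 0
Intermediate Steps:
U(D) = 0 (U(D) = -3*0*D*D = -0*D = -3*0 = 0)
U(5 - 1*3)*(-39) = 0*(-39) = 0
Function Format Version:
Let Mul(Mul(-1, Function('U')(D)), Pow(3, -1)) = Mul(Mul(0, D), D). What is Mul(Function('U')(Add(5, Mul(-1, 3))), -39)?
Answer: 0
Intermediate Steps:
Function('U')(D) = 0 (Function('U')(D) = Mul(-3, Mul(Mul(0, D), D)) = Mul(-3, Mul(0, D)) = Mul(-3, 0) = 0)
Mul(Function('U')(Add(5, Mul(-1, 3))), -39) = Mul(0, -39) = 0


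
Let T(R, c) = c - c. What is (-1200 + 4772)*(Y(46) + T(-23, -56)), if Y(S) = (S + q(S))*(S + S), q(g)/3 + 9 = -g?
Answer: -39106256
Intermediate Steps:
T(R, c) = 0
q(g) = -27 - 3*g (q(g) = -27 + 3*(-g) = -27 - 3*g)
Y(S) = 2*S*(-27 - 2*S) (Y(S) = (S + (-27 - 3*S))*(S + S) = (-27 - 2*S)*(2*S) = 2*S*(-27 - 2*S))
(-1200 + 4772)*(Y(46) + T(-23, -56)) = (-1200 + 4772)*(-2*46*(27 + 2*46) + 0) = 3572*(-2*46*(27 + 92) + 0) = 3572*(-2*46*119 + 0) = 3572*(-10948 + 0) = 3572*(-10948) = -39106256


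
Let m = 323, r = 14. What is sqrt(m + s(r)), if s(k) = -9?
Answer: sqrt(314) ≈ 17.720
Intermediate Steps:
sqrt(m + s(r)) = sqrt(323 - 9) = sqrt(314)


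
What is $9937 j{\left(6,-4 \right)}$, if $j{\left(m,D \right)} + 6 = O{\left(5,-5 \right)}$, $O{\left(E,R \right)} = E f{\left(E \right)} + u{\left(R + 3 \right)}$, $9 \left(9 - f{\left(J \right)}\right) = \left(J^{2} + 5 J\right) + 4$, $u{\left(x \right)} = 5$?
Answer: $139118$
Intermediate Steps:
$f{\left(J \right)} = \frac{77}{9} - \frac{5 J}{9} - \frac{J^{2}}{9}$ ($f{\left(J \right)} = 9 - \frac{\left(J^{2} + 5 J\right) + 4}{9} = 9 - \frac{4 + J^{2} + 5 J}{9} = 9 - \left(\frac{4}{9} + \frac{J^{2}}{9} + \frac{5 J}{9}\right) = \frac{77}{9} - \frac{5 J}{9} - \frac{J^{2}}{9}$)
$O{\left(E,R \right)} = 5 + E \left(\frac{77}{9} - \frac{5 E}{9} - \frac{E^{2}}{9}\right)$ ($O{\left(E,R \right)} = E \left(\frac{77}{9} - \frac{5 E}{9} - \frac{E^{2}}{9}\right) + 5 = 5 + E \left(\frac{77}{9} - \frac{5 E}{9} - \frac{E^{2}}{9}\right)$)
$j{\left(m,D \right)} = 14$ ($j{\left(m,D \right)} = -6 - \left(-5 + \frac{5 \left(-77 + 5^{2} + 5 \cdot 5\right)}{9}\right) = -6 - \left(-5 + \frac{5 \left(-77 + 25 + 25\right)}{9}\right) = -6 - \left(-5 + \frac{5}{9} \left(-27\right)\right) = -6 + \left(5 + 15\right) = -6 + 20 = 14$)
$9937 j{\left(6,-4 \right)} = 9937 \cdot 14 = 139118$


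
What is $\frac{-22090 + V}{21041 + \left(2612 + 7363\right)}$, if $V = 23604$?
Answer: $\frac{757}{15508} \approx 0.048814$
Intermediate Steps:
$\frac{-22090 + V}{21041 + \left(2612 + 7363\right)} = \frac{-22090 + 23604}{21041 + \left(2612 + 7363\right)} = \frac{1514}{21041 + 9975} = \frac{1514}{31016} = 1514 \cdot \frac{1}{31016} = \frac{757}{15508}$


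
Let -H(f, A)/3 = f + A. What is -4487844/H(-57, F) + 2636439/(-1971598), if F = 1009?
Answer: 184181137186/117310081 ≈ 1570.0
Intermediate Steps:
H(f, A) = -3*A - 3*f (H(f, A) = -3*(f + A) = -3*(A + f) = -3*A - 3*f)
-4487844/H(-57, F) + 2636439/(-1971598) = -4487844/(-3*1009 - 3*(-57)) + 2636439/(-1971598) = -4487844/(-3027 + 171) + 2636439*(-1/1971598) = -4487844/(-2856) - 2636439/1971598 = -4487844*(-1/2856) - 2636439/1971598 = 373987/238 - 2636439/1971598 = 184181137186/117310081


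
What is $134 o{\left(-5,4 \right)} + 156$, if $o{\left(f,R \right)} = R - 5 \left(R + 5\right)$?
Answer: $-5338$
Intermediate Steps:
$o{\left(f,R \right)} = -25 - 4 R$ ($o{\left(f,R \right)} = R - 5 \left(5 + R\right) = R - \left(25 + 5 R\right) = -25 - 4 R$)
$134 o{\left(-5,4 \right)} + 156 = 134 \left(-25 - 16\right) + 156 = 134 \left(-41\right) + 156 = -5494 + 156 = -5338$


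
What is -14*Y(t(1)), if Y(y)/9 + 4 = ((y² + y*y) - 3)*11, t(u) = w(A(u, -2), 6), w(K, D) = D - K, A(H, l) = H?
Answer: -64638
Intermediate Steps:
t(u) = 6 - u
Y(y) = -333 + 198*y² (Y(y) = -36 + 9*(((y² + y*y) - 3)*11) = -36 + 9*(((y² + y²) - 3)*11) = -36 + 9*((2*y² - 3)*11) = -36 + 9*((-3 + 2*y²)*11) = -36 + 9*(-33 + 22*y²) = -36 + (-297 + 198*y²) = -333 + 198*y²)
-14*Y(t(1)) = -14*(-333 + 198*(6 - 1*1)²) = -14*(-333 + 198*(6 - 1)²) = -14*(-333 + 198*5²) = -14*(-333 + 198*25) = -14*(-333 + 4950) = -14*4617 = -64638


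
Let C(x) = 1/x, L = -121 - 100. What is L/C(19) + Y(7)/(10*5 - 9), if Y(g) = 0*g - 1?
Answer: -172160/41 ≈ -4199.0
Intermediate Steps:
Y(g) = -1 (Y(g) = 0 - 1 = -1)
L = -221
L/C(19) + Y(7)/(10*5 - 9) = -221/(1/19) - 1/(10*5 - 9) = -221/1/19 - 1/(50 - 9) = -221*19 - 1/41 = -4199 - 1*1/41 = -4199 - 1/41 = -172160/41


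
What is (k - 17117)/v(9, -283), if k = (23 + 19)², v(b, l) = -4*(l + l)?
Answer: -15353/2264 ≈ -6.7814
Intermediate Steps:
v(b, l) = -8*l
k = 1764 (k = 42² = 1764)
(k - 17117)/v(9, -283) = (1764 - 17117)/((-8*(-283))) = -15353/2264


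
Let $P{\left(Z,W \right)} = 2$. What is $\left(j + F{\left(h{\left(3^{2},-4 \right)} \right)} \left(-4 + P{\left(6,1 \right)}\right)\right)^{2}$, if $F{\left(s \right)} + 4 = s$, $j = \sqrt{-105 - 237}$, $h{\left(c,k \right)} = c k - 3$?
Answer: $7054 + 516 i \sqrt{38} \approx 7054.0 + 3180.8 i$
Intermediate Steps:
$h{\left(c,k \right)} = -3 + c k$
$j = 3 i \sqrt{38}$ ($j = \sqrt{-342} = 3 i \sqrt{38} \approx 18.493 i$)
$F{\left(s \right)} = -4 + s$
$\left(j + F{\left(h{\left(3^{2},-4 \right)} \right)} \left(-4 + P{\left(6,1 \right)}\right)\right)^{2} = \left(3 i \sqrt{38} + \left(-4 + \left(-3 + 3^{2} \left(-4\right)\right)\right) \left(-4 + 2\right)\right)^{2} = \left(3 i \sqrt{38} + \left(-4 + \left(-3 + 9 \left(-4\right)\right)\right) \left(-2\right)\right)^{2} = \left(3 i \sqrt{38} + \left(-4 - 39\right) \left(-2\right)\right)^{2} = \left(3 i \sqrt{38} - -86\right)^{2} = \left(3 i \sqrt{38} + 86\right)^{2} = \left(86 + 3 i \sqrt{38}\right)^{2}$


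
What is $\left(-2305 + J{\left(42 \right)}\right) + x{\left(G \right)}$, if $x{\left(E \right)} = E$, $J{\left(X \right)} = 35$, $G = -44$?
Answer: $-2314$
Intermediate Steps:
$\left(-2305 + J{\left(42 \right)}\right) + x{\left(G \right)} = \left(-2305 + 35\right) - 44 = -2270 - 44 = -2314$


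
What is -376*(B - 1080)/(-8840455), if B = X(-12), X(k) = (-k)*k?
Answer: -460224/8840455 ≈ -0.052059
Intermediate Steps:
X(k) = -k²
B = -144 (B = -1*(-12)² = -1*144 = -144)
-376*(B - 1080)/(-8840455) = -376*(-144 - 1080)/(-8840455) = -376*(-1224)*(-1/8840455) = 460224*(-1/8840455) = -460224/8840455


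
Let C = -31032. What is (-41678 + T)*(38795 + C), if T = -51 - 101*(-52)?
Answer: -283170951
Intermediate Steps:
T = 5201 (T = -51 + 5252 = 5201)
(-41678 + T)*(38795 + C) = (-41678 + 5201)*(38795 - 31032) = -36477*7763 = -283170951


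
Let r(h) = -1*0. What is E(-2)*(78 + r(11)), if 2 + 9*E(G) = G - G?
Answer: -52/3 ≈ -17.333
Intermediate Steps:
r(h) = 0
E(G) = -2/9 (E(G) = -2/9 + (G - G)/9 = -2/9 + (⅑)*0 = -2/9 + 0 = -2/9)
E(-2)*(78 + r(11)) = -2*(78 + 0)/9 = -2/9*78 = -52/3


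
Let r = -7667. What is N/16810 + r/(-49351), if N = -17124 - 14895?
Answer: -85369847/48799430 ≈ -1.7494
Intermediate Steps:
N = -32019
N/16810 + r/(-49351) = -32019/16810 - 7667/(-49351) = -32019*1/16810 - 7667*(-1/49351) = -32019/16810 + 451/2903 = -85369847/48799430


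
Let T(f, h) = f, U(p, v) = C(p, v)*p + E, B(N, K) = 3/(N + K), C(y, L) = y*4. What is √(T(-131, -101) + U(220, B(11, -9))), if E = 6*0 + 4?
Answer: 3*√21497 ≈ 439.86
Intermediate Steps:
C(y, L) = 4*y
E = 4 (E = 0 + 4 = 4)
B(N, K) = 3/(K + N)
U(p, v) = 4 + 4*p² (U(p, v) = (4*p)*p + 4 = 4*p² + 4 = 4 + 4*p²)
√(T(-131, -101) + U(220, B(11, -9))) = √(-131 + (4 + 4*220²)) = √(-131 + (4 + 4*48400)) = √(-131 + (4 + 193600)) = √(-131 + 193604) = √193473 = 3*√21497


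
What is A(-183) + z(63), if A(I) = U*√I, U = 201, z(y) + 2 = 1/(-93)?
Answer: -187/93 + 201*I*√183 ≈ -2.0108 + 2719.1*I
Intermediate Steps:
z(y) = -187/93 (z(y) = -2 + 1/(-93) = -2 - 1/93 = -187/93)
A(I) = 201*√I
A(-183) + z(63) = 201*√(-183) - 187/93 = 201*(I*√183) - 187/93 = 201*I*√183 - 187/93 = -187/93 + 201*I*√183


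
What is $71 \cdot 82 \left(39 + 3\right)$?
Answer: $244524$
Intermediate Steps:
$71 \cdot 82 \left(39 + 3\right) = 5822 \cdot 42 = 244524$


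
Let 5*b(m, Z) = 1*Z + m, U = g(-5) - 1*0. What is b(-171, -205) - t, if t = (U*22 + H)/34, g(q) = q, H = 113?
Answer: -12799/170 ≈ -75.288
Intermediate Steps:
U = -5 (U = -5 - 1*0 = -5 + 0 = -5)
b(m, Z) = Z/5 + m/5 (b(m, Z) = (1*Z + m)/5 = (Z + m)/5 = Z/5 + m/5)
t = 3/34 (t = (-5*22 + 113)/34 = (-110 + 113)*(1/34) = 3*(1/34) = 3/34 ≈ 0.088235)
b(-171, -205) - t = ((1/5)*(-205) + (1/5)*(-171)) - 1*3/34 = (-41 - 171/5) - 3/34 = -376/5 - 3/34 = -12799/170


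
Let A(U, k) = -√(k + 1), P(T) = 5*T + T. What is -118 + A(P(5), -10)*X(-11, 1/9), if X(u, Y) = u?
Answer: -118 + 33*I ≈ -118.0 + 33.0*I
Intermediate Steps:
P(T) = 6*T
A(U, k) = -√(1 + k)
-118 + A(P(5), -10)*X(-11, 1/9) = -118 - √(1 - 10)*(-11) = -118 - √(-9)*(-11) = -118 - 3*I*(-11) = -118 + 33*I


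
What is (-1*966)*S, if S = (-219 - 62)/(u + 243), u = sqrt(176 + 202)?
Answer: 2443014/2173 - 90482*sqrt(42)/6519 ≈ 1034.3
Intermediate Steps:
u = 3*sqrt(42) (u = sqrt(378) = 3*sqrt(42) ≈ 19.442)
S = -281/(243 + 3*sqrt(42)) (S = (-219 - 62)/(3*sqrt(42) + 243) = -281/(243 + 3*sqrt(42)) ≈ -1.0707)
(-1*966)*S = (-1*966)*(-2529/2173 + 281*sqrt(42)/19557) = -966*(-2529/2173 + 281*sqrt(42)/19557) = 2443014/2173 - 90482*sqrt(42)/6519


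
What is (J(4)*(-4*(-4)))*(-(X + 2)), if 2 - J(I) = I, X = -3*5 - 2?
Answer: -480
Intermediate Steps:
X = -17 (X = -15 - 2 = -17)
J(I) = 2 - I
(J(4)*(-4*(-4)))*(-(X + 2)) = ((2 - 1*4)*(-4*(-4)))*(-(-17 + 2)) = ((2 - 4)*16)*(-1*(-15)) = -2*16*15 = -32*15 = -480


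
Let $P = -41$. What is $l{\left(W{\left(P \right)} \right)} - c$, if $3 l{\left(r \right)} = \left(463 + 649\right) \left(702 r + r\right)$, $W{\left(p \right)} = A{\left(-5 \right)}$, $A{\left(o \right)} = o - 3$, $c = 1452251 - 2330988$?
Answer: $- \frac{3617677}{3} \approx -1.2059 \cdot 10^{6}$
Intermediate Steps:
$c = -878737$
$A{\left(o \right)} = -3 + o$ ($A{\left(o \right)} = o - 3 = -3 + o$)
$W{\left(p \right)} = -8$ ($W{\left(p \right)} = -3 - 5 = -8$)
$l{\left(r \right)} = \frac{781736 r}{3}$ ($l{\left(r \right)} = \frac{\left(463 + 649\right) \left(702 r + r\right)}{3} = \frac{1112 \cdot 703 r}{3} = \frac{781736 r}{3}$)
$l{\left(W{\left(P \right)} \right)} - c = \frac{781736}{3} \left(-8\right) - -878737 = - \frac{6253888}{3} + 878737 = - \frac{3617677}{3}$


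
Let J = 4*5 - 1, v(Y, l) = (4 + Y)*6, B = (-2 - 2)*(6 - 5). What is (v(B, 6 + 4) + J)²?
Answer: 361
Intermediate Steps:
B = -4 (B = -4*1 = -4)
v(Y, l) = 24 + 6*Y
J = 19 (J = 20 - 1 = 19)
(v(B, 6 + 4) + J)² = ((24 + 6*(-4)) + 19)² = ((24 - 24) + 19)² = (0 + 19)² = 19² = 361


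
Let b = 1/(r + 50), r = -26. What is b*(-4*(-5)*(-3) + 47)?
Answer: -13/24 ≈ -0.54167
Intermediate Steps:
b = 1/24 (b = 1/(-26 + 50) = 1/24 ≈ 0.041667)
b*(-4*(-5)*(-3) + 47) = (-4*(-5)*(-3) + 47)/24 = (20*(-3) + 47)/24 = (-60 + 47)/24 = (1/24)*(-13) = -13/24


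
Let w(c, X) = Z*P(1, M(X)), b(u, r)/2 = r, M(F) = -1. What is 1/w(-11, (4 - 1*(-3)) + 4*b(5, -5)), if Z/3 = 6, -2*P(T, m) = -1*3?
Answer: 1/27 ≈ 0.037037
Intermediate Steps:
b(u, r) = 2*r
P(T, m) = 3/2 (P(T, m) = -(-1)*3/2 = -½*(-3) = 3/2)
Z = 18 (Z = 3*6 = 18)
w(c, X) = 27 (w(c, X) = 18*(3/2) = 27)
1/w(-11, (4 - 1*(-3)) + 4*b(5, -5)) = 1/27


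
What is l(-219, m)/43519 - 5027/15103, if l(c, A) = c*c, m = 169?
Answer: 45962270/59751587 ≈ 0.76922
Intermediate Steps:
l(c, A) = c**2
l(-219, m)/43519 - 5027/15103 = (-219)**2/43519 - 5027/15103 = 47961*(1/43519) - 5027*1/15103 = 47961/43519 - 457/1373 = 45962270/59751587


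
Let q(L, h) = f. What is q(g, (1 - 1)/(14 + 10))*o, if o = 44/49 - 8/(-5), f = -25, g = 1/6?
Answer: -3060/49 ≈ -62.449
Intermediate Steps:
g = ⅙ ≈ 0.16667
q(L, h) = -25
o = 612/245 (o = 44*(1/49) - 8*(-⅕) = 44/49 + 8/5 = 612/245 ≈ 2.4980)
q(g, (1 - 1)/(14 + 10))*o = -25*612/245 = -3060/49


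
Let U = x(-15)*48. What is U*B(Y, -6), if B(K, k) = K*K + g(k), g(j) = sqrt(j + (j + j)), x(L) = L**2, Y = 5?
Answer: 270000 + 32400*I*sqrt(2) ≈ 2.7e+5 + 45821.0*I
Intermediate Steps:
g(j) = sqrt(3)*sqrt(j) (g(j) = sqrt(j + 2*j) = sqrt(3*j) = sqrt(3)*sqrt(j))
B(K, k) = K**2 + sqrt(3)*sqrt(k) (B(K, k) = K*K + sqrt(3)*sqrt(k) = K**2 + sqrt(3)*sqrt(k))
U = 10800 (U = (-15)**2*48 = 225*48 = 10800)
U*B(Y, -6) = 10800*(5**2 + sqrt(3)*sqrt(-6)) = 10800*(25 + sqrt(3)*(I*sqrt(6))) = 10800*(25 + 3*I*sqrt(2)) = 270000 + 32400*I*sqrt(2)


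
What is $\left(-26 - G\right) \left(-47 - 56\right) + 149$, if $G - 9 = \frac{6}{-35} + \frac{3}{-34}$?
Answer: $\frac{4435433}{1190} \approx 3727.3$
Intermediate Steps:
$G = \frac{10401}{1190}$ ($G = 9 + \left(\frac{6}{-35} + \frac{3}{-34}\right) = 9 + \left(6 \left(- \frac{1}{35}\right) + 3 \left(- \frac{1}{34}\right)\right) = 9 - \frac{309}{1190} = \frac{10401}{1190} \approx 8.7403$)
$\left(-26 - G\right) \left(-47 - 56\right) + 149 = \left(-26 - \frac{10401}{1190}\right) \left(-47 - 56\right) + 149 = \left(- \frac{41341}{1190}\right) \left(-103\right) + 149 = \frac{4258123}{1190} + 149 = \frac{4435433}{1190}$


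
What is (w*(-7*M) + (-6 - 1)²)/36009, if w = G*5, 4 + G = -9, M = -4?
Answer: -1771/36009 ≈ -0.049182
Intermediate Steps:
G = -13 (G = -4 - 9 = -13)
w = -65 (w = -13*5 = -65)
(w*(-7*M) + (-6 - 1)²)/36009 = (-(-455)*(-4) + (-6 - 1)²)/36009 = (-65*28 + (-7)²)*(1/36009) = (-1820 + 49)*(1/36009) = -1771*1/36009 = -1771/36009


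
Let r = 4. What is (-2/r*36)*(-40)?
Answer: 720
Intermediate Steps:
(-2/r*36)*(-40) = (-2/4*36)*(-40) = (-2*¼*36)*(-40) = -½*36*(-40) = -18*(-40) = 720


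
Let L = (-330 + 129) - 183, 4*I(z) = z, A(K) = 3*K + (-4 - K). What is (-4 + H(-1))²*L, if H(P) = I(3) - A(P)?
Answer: -2904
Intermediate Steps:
A(K) = -4 + 2*K
I(z) = z/4
H(P) = 19/4 - 2*P (H(P) = (¼)*3 - (-4 + 2*P) = ¾ + (4 - 2*P) = 19/4 - 2*P)
L = -384 (L = -201 - 183 = -384)
(-4 + H(-1))²*L = (-4 + (19/4 - 2*(-1)))²*(-384) = (-4 + (19/4 + 2))²*(-384) = (-4 + 27/4)²*(-384) = (11/4)²*(-384) = (121/16)*(-384) = -2904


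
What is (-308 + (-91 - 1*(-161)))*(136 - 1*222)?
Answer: 20468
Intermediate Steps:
(-308 + (-91 - 1*(-161)))*(136 - 1*222) = (-308 + (-91 + 161))*(136 - 222) = (-308 + 70)*(-86) = -238*(-86) = 20468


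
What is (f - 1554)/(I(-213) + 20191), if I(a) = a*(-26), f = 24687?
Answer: 2103/2339 ≈ 0.89910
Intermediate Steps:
I(a) = -26*a
(f - 1554)/(I(-213) + 20191) = (24687 - 1554)/(-26*(-213) + 20191) = 23133/(5538 + 20191) = 23133/25729 = 23133*(1/25729) = 2103/2339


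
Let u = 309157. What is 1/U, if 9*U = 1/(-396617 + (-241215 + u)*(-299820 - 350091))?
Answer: -397409848011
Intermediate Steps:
U = -1/397409848011 (U = 1/(9*(-396617 + (-241215 + 309157)*(-299820 - 350091))) = 1/(9*(-396617 + 67942*(-649911))) = 1/(9*(-396617 - 44156253162)) = (⅑)/(-44156649779) = (⅑)*(-1/44156649779) = -1/397409848011 ≈ -2.5163e-12)
1/U = 1/(-1/397409848011) = -397409848011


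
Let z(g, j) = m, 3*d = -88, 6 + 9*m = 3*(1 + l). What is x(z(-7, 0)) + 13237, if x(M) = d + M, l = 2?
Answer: 13208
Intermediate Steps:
m = ⅓ (m = -⅔ + (3*(1 + 2))/9 = -⅔ + (3*3)/9 = -⅔ + (⅑)*9 = -⅔ + 1 = ⅓ ≈ 0.33333)
d = -88/3 (d = (⅓)*(-88) = -88/3 ≈ -29.333)
z(g, j) = ⅓
x(M) = -88/3 + M
x(z(-7, 0)) + 13237 = (-88/3 + ⅓) + 13237 = -29 + 13237 = 13208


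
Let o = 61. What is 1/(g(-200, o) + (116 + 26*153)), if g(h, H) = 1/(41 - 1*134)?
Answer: 93/380741 ≈ 0.00024426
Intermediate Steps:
g(h, H) = -1/93 (g(h, H) = 1/(41 - 134) = 1/(-93) = -1/93)
1/(g(-200, o) + (116 + 26*153)) = 1/(-1/93 + (116 + 26*153)) = 1/(-1/93 + (116 + 3978)) = 1/(-1/93 + 4094) = 1/(380741/93) = 93/380741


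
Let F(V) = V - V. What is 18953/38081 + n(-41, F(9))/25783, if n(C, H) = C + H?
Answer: 487103878/981842423 ≈ 0.49611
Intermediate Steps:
F(V) = 0
18953/38081 + n(-41, F(9))/25783 = 18953/38081 + (-41 + 0)/25783 = 18953*(1/38081) - 41*1/25783 = 18953/38081 - 41/25783 = 487103878/981842423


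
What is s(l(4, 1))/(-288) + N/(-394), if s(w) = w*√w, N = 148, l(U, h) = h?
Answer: -21509/56736 ≈ -0.37911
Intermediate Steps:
s(w) = w^(3/2)
s(l(4, 1))/(-288) + N/(-394) = 1^(3/2)/(-288) + 148/(-394) = 1*(-1/288) + 148*(-1/394) = -1/288 - 74/197 = -21509/56736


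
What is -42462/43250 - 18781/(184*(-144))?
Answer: -156397451/572976000 ≈ -0.27296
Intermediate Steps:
-42462/43250 - 18781/(184*(-144)) = -42462*1/43250 - 18781/(-26496) = -21231/21625 - 18781*(-1/26496) = -21231/21625 + 18781/26496 = -156397451/572976000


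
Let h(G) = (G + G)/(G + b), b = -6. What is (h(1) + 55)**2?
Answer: 74529/25 ≈ 2981.2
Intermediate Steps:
h(G) = 2*G/(-6 + G) (h(G) = (G + G)/(G - 6) = (2*G)/(-6 + G) = 2*G/(-6 + G))
(h(1) + 55)**2 = (2*1/(-6 + 1) + 55)**2 = (2*1/(-5) + 55)**2 = (2*1*(-1/5) + 55)**2 = (-2/5 + 55)**2 = (273/5)**2 = 74529/25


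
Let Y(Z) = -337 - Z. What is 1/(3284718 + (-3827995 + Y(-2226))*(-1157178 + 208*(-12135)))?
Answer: 1/14084886606066 ≈ 7.0998e-14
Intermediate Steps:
1/(3284718 + (-3827995 + Y(-2226))*(-1157178 + 208*(-12135))) = 1/(3284718 + (-3827995 + (-337 - 1*(-2226)))*(-1157178 + 208*(-12135))) = 1/(3284718 + (-3827995 + (-337 + 2226))*(-1157178 - 2524080)) = 1/(3284718 + (-3827995 + 1889)*(-3681258)) = 1/(3284718 - 3826106*(-3681258)) = 1/(3284718 + 14084883321348) = 1/14084886606066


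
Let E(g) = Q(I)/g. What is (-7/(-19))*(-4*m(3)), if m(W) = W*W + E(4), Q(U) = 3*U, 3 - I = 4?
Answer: -231/19 ≈ -12.158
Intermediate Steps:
I = -1 (I = 3 - 1*4 = 3 - 4 = -1)
E(g) = -3/g (E(g) = (3*(-1))/g = -3/g)
m(W) = -¾ + W² (m(W) = W*W - 3/4 = W² - 3*¼ = W² - ¾ = -¾ + W²)
(-7/(-19))*(-4*m(3)) = (-7/(-19))*(-4*(-¾ + 3²)) = (-7*(-1/19))*(-4*(-¾ + 9)) = 7*(-4*33/4)/19 = (7/19)*(-33) = -231/19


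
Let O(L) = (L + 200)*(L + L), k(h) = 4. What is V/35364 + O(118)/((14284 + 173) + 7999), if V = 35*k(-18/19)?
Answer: 11862238/3545241 ≈ 3.3460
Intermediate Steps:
O(L) = 2*L*(200 + L) (O(L) = (200 + L)*(2*L) = 2*L*(200 + L))
V = 140 (V = 35*4 = 140)
V/35364 + O(118)/((14284 + 173) + 7999) = 140/35364 + (2*118*(200 + 118))/((14284 + 173) + 7999) = 140*(1/35364) + (2*118*318)/(14457 + 7999) = 5/1263 + 75048/22456 = 5/1263 + 75048*(1/22456) = 5/1263 + 9381/2807 = 11862238/3545241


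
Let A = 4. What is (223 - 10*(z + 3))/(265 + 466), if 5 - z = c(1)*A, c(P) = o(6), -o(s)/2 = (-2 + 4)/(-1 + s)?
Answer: 111/731 ≈ 0.15185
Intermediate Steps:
o(s) = -4/(-1 + s) (o(s) = -2*(-2 + 4)/(-1 + s) = -4/(-1 + s))
c(P) = -4/5 (c(P) = -4/(-1 + 6) = -4/5)
z = 41/5 (z = 5 - (-4)*4/5 = 5 - 1*(-16/5) = 5 + 16/5 = 41/5 ≈ 8.2000)
(223 - 10*(z + 3))/(265 + 466) = (223 - 10*(41/5 + 3))/(265 + 466) = (223 - 10*56/5)/731 = (223 - 112)*(1/731) = 111*(1/731) = 111/731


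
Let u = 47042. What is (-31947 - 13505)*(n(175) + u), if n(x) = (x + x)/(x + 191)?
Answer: -391289950172/183 ≈ -2.1382e+9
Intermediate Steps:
n(x) = 2*x/(191 + x) (n(x) = (2*x)/(191 + x) = 2*x/(191 + x))
(-31947 - 13505)*(n(175) + u) = (-31947 - 13505)*(2*175/(191 + 175) + 47042) = -45452*(2*175/366 + 47042) = -45452*(2*175*(1/366) + 47042) = -45452*(175/183 + 47042) = -45452*8608861/183 = -391289950172/183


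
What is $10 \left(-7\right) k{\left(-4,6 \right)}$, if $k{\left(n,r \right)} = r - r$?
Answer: $0$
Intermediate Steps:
$k{\left(n,r \right)} = 0$
$10 \left(-7\right) k{\left(-4,6 \right)} = 10 \left(-7\right) 0 = \left(-70\right) 0 = 0$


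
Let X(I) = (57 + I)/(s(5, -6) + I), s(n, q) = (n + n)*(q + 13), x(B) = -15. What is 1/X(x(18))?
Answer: 55/42 ≈ 1.3095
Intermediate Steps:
s(n, q) = 2*n*(13 + q) (s(n, q) = (2*n)*(13 + q) = 2*n*(13 + q))
X(I) = (57 + I)/(70 + I) (X(I) = (57 + I)/(2*5*(13 - 6) + I) = (57 + I)/(2*5*7 + I) = (57 + I)/(70 + I))
1/X(x(18)) = 1/((57 - 15)/(70 - 15)) = 1/(42/55) = 55/42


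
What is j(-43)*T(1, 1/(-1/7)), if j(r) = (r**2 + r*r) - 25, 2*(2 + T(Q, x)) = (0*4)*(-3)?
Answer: -7346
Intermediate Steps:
T(Q, x) = -2 (T(Q, x) = -2 + ((0*4)*(-3))/2 = -2 + (0*(-3))/2 = -2 + (1/2)*0 = -2 + 0 = -2)
j(r) = -25 + 2*r**2 (j(r) = (r**2 + r**2) - 25 = 2*r**2 - 25 = -25 + 2*r**2)
j(-43)*T(1, 1/(-1/7)) = (-25 + 2*(-43)**2)*(-2) = (-25 + 2*1849)*(-2) = (-25 + 3698)*(-2) = 3673*(-2) = -7346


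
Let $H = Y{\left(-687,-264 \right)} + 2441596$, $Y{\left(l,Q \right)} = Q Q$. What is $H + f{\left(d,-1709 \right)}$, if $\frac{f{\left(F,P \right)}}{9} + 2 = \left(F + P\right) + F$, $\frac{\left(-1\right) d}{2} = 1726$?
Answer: $2433757$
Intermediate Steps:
$d = -3452$ ($d = \left(-2\right) 1726 = -3452$)
$Y{\left(l,Q \right)} = Q^{2}$
$f{\left(F,P \right)} = -18 + 9 P + 18 F$ ($f{\left(F,P \right)} = -18 + 9 \left(\left(F + P\right) + F\right) = -18 + 9 \left(P + 2 F\right) = -18 + \left(9 P + 18 F\right) = -18 + 9 P + 18 F$)
$H = 2511292$ ($H = \left(-264\right)^{2} + 2441596 = 69696 + 2441596 = 2511292$)
$H + f{\left(d,-1709 \right)} = 2511292 + \left(-18 + 9 \left(-1709\right) + 18 \left(-3452\right)\right) = 2511292 - 77535 = 2433757$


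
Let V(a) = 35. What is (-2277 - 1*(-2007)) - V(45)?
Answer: -305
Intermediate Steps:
(-2277 - 1*(-2007)) - V(45) = (-2277 - 1*(-2007)) - 1*35 = (-2277 + 2007) - 35 = -270 - 35 = -305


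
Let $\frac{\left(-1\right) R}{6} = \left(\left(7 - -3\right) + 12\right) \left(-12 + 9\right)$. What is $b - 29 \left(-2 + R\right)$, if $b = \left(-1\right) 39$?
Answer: $-11465$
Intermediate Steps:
$R = 396$ ($R = - 6 \left(\left(7 - -3\right) + 12\right) \left(-12 + 9\right) = - 6 \left(\left(7 + 3\right) + 12\right) \left(-3\right) = - 6 \left(10 + 12\right) \left(-3\right) = - 6 \cdot 22 \left(-3\right) = \left(-6\right) \left(-66\right) = 396$)
$b = -39$
$b - 29 \left(-2 + R\right) = -39 - 29 \left(-2 + 396\right) = -39 - 11426 = -11465$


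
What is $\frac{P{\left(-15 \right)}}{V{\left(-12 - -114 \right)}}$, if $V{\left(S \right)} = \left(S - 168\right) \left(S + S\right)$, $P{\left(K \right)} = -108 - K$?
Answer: $\frac{31}{4488} \approx 0.0069073$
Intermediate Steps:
$V{\left(S \right)} = 2 S \left(-168 + S\right)$ ($V{\left(S \right)} = \left(-168 + S\right) 2 S = 2 S \left(-168 + S\right)$)
$\frac{P{\left(-15 \right)}}{V{\left(-12 - -114 \right)}} = \frac{-108 - -15}{2 \left(-12 - -114\right) \left(-168 - -102\right)} = \frac{-108 + 15}{2 \left(-12 + 114\right) \left(-168 + \left(-12 + 114\right)\right)} = - \frac{93}{2 \cdot 102 \left(-168 + 102\right)} = - \frac{93}{2 \cdot 102 \left(-66\right)} = - \frac{93}{-13464} = \left(-93\right) \left(- \frac{1}{13464}\right) = \frac{31}{4488}$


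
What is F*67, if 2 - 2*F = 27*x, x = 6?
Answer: -5360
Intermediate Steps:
F = -80 (F = 1 - 27*6/2 = 1 - 1/2*162 = 1 - 81 = -80)
F*67 = -80*67 = -5360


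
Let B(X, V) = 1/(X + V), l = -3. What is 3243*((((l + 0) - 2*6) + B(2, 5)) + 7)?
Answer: -178365/7 ≈ -25481.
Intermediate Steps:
B(X, V) = 1/(V + X)
3243*((((l + 0) - 2*6) + B(2, 5)) + 7) = 3243*((((-3 + 0) - 2*6) + 1/(5 + 2)) + 7) = 3243*(((-3 - 12) + 1/7) + 7) = 3243*((-15 + 1/7) + 7) = 3243*(-104/7 + 7) = 3243*(-55/7) = -178365/7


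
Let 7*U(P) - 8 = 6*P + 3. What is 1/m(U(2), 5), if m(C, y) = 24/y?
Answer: 5/24 ≈ 0.20833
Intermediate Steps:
U(P) = 11/7 + 6*P/7 (U(P) = 8/7 + (6*P + 3)/7 = 8/7 + (3 + 6*P)/7 = 8/7 + (3/7 + 6*P/7) = 11/7 + 6*P/7)
1/m(U(2), 5) = 1/(24/5) = 5/24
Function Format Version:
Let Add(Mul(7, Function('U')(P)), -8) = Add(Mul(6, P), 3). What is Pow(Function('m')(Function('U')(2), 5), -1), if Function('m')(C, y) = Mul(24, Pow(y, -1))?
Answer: Rational(5, 24) ≈ 0.20833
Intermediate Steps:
Function('U')(P) = Add(Rational(11, 7), Mul(Rational(6, 7), P)) (Function('U')(P) = Add(Rational(8, 7), Mul(Rational(1, 7), Add(Mul(6, P), 3))) = Add(Rational(8, 7), Mul(Rational(1, 7), Add(3, Mul(6, P)))) = Add(Rational(8, 7), Add(Rational(3, 7), Mul(Rational(6, 7), P))) = Add(Rational(11, 7), Mul(Rational(6, 7), P)))
Pow(Function('m')(Function('U')(2), 5), -1) = Pow(Mul(24, Pow(5, -1)), -1) = Pow(Mul(24, Rational(1, 5)), -1) = Pow(Rational(24, 5), -1) = Rational(5, 24)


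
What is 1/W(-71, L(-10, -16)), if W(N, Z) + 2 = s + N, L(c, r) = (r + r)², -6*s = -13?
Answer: -6/425 ≈ -0.014118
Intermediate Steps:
s = 13/6 (s = -⅙*(-13) = 13/6 ≈ 2.1667)
L(c, r) = 4*r² (L(c, r) = (2*r)² = 4*r²)
W(N, Z) = ⅙ + N (W(N, Z) = -2 + (13/6 + N) = ⅙ + N)
1/W(-71, L(-10, -16)) = 1/(⅙ - 71) = 1/(-425/6) = -6/425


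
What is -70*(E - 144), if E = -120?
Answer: 18480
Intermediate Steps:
-70*(E - 144) = -70*(-120 - 144) = -70*(-264) = 18480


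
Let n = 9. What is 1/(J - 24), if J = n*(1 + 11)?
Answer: 1/84 ≈ 0.011905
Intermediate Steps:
J = 108 (J = 9*(1 + 11) = 9*12 = 108)
1/(J - 24) = 1/(108 - 24) = 1/84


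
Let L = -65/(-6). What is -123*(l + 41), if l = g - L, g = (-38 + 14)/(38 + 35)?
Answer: -535829/146 ≈ -3670.1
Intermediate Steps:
g = -24/73 ≈ -0.32877
L = 65/6 (L = -65*(-1/6) = 65/6 ≈ 10.833)
l = -4889/438 (l = -24/73 - 1*65/6 = -24/73 - 65/6 = -4889/438 ≈ -11.162)
-123*(l + 41) = -123*(-4889/438 + 41) = -123*13069/438 = -535829/146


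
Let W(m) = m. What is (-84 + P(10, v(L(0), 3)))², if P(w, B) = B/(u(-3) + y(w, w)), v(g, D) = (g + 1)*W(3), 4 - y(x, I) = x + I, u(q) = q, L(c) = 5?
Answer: 2604996/361 ≈ 7216.1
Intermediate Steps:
y(x, I) = 4 - I - x (y(x, I) = 4 - (x + I) = 4 - (I + x) = 4 + (-I - x) = 4 - I - x)
v(g, D) = 3 + 3*g (v(g, D) = (g + 1)*3 = (1 + g)*3 = 3 + 3*g)
P(w, B) = B/(1 - 2*w) (P(w, B) = B/(-3 + (4 - w - w)) = B/(-3 + (4 - 2*w)) = B/(1 - 2*w))
(-84 + P(10, v(L(0), 3)))² = (-84 - (3 + 3*5)/(-1 + 2*10))² = (-84 - (3 + 15)/(-1 + 20))² = (-84 - 1*18/19)² = (-84 - 1*18*1/19)² = (-84 - 18/19)² = (-1614/19)² = 2604996/361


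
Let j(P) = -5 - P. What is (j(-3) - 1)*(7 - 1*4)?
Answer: -9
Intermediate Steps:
(j(-3) - 1)*(7 - 1*4) = ((-5 - 1*(-3)) - 1)*(7 - 1*4) = ((-5 + 3) - 1)*(7 - 4) = (-2 - 1)*3 = -3*3 = -9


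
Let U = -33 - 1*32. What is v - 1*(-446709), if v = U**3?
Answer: 172084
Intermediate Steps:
U = -65 (U = -33 - 32 = -65)
v = -274625 (v = (-65)**3 = -274625)
v - 1*(-446709) = -274625 - 1*(-446709) = -274625 + 446709 = 172084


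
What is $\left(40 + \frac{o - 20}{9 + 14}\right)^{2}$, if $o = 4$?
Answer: $\frac{817216}{529} \approx 1544.8$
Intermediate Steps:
$\left(40 + \frac{o - 20}{9 + 14}\right)^{2} = \left(40 + \frac{4 - 20}{9 + 14}\right)^{2} = \left(40 - \frac{16}{23}\right)^{2} = \left(\frac{904}{23}\right)^{2} = \frac{817216}{529}$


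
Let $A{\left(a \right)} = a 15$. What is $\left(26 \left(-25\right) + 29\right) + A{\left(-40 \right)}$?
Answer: $-1221$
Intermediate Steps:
$A{\left(a \right)} = 15 a$
$\left(26 \left(-25\right) + 29\right) + A{\left(-40 \right)} = \left(26 \left(-25\right) + 29\right) + 15 \left(-40\right) = \left(-650 + 29\right) - 600 = -621 - 600 = -1221$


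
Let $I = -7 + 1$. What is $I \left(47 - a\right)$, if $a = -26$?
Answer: $-438$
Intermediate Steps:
$I = -6$
$I \left(47 - a\right) = - 6 \left(47 - -26\right) = - 6 \left(47 + 26\right) = \left(-6\right) 73 = -438$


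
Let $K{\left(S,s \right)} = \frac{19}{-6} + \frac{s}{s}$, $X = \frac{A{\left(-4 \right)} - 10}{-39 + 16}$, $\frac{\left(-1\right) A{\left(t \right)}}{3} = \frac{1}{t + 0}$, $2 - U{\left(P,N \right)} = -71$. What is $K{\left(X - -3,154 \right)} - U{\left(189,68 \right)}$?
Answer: $- \frac{451}{6} \approx -75.167$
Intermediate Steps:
$U{\left(P,N \right)} = 73$ ($U{\left(P,N \right)} = 2 - -71 = 2 + 71 = 73$)
$A{\left(t \right)} = - \frac{3}{t}$ ($A{\left(t \right)} = - \frac{3}{t + 0} = - \frac{3}{t}$)
$X = \frac{37}{92}$ ($X = \frac{- \frac{3}{-4} - 10}{-39 + 16} = \frac{\left(-3\right) \left(- \frac{1}{4}\right) - 10}{-23} = \left(\frac{3}{4} - 10\right) \left(- \frac{1}{23}\right) = \left(- \frac{37}{4}\right) \left(- \frac{1}{23}\right) = \frac{37}{92} \approx 0.40217$)
$K{\left(S,s \right)} = - \frac{13}{6}$ ($K{\left(S,s \right)} = 19 \left(- \frac{1}{6}\right) + 1 = - \frac{19}{6} + 1 = - \frac{13}{6}$)
$K{\left(X - -3,154 \right)} - U{\left(189,68 \right)} = - \frac{13}{6} - 73 = - \frac{451}{6}$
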